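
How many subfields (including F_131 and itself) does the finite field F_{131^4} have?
F_{131^4} has 3 subfields

The subfields of F_{p^n} are exactly the fields F_{p^d} for d | n (each is the fixed field of the unique index-d subgroup of Gal(F_{p^n}/F_p) ≅ Z/nZ). The divisors of n = 4 are {1, 2, 4}, giving 3 subfields: F_{131^1}, F_{131^2}, F_{131^4}.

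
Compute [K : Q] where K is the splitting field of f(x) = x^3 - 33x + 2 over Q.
[K : Q] = 6

By the rational root test, any rational root of the monic integer polynomial f(x) = x^3 - 33x + 2 must be an integer dividing the constant term 2, i.e. one of ±{1, 2}. Evaluating: f(1) = -30, f(-1) = 34, f(2) = -56, f(-2) = 60; none is 0, so f has no rational root and is therefore irreducible over Q (a cubic with no linear factor over a field is irreducible). For an irreducible cubic, the Galois group is A_3 or S_3 according as the discriminant disc(f) = -4a^3 - 27b^2 = -4·(-33)^3 - 27·(2)^2 = 143640 is or is not a square in Q. Here disc(f) = 143640 is not a perfect square in Q, so the Galois group of f over Q is not contained in A_3 and must be all of S_3. The splitting field has degree |S_3| = 6 over Q, so [K : Q] = 6.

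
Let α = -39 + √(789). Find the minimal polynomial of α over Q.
m_α(x) = x^2 + 78x + 732

From α + 39 = √(789), squaring gives (α + 39)^2 = 789, i.e. α^2 + 78α + 1521 = 789, so α^2 + 78α + 732 = 0. The discriminant of x^2 + 78x + 732 is (78)^2 - 4·(732) = 6084 - 2928 = 3156, and 4·(789) is not a perfect square in Q since 789 is squarefree and ≠ 1. Hence x^2 + 78x + 732 is irreducible over Q and is the minimal polynomial of α.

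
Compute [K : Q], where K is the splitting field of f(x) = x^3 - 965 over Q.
[K : Q] = 6

The roots of x^3 - 965 are ∛965, ω∛965, ω^2∛965 where ω = e^(2πi/3) is a primitive cube root of unity, so K = Q(∛965, ω). Now [Q(∛965):Q] = 3 (since 965 is not a perfect cube, x^3 - 965 is irreducible) and [Q(ω):Q] = 2. Both 2 and 3 divide [K:Q], and [K:Q] ≤ 3·2 = 6, so [K:Q] = 6. (Equivalently: Q(∛965) ⊂ R but ω ∉ R, so [K : Q(∛965)] = 2.)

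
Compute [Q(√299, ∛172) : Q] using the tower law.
[Q(√299, ∛172) : Q] = 6

Let L = Q(√299, ∛172). Since Q(√299) ⊂ L and [Q(√299):Q] = 2, the tower law gives 2 | [L:Q]. Likewise Q(∛172) ⊂ L with [Q(∛172):Q] = 3 (because 172 is not a perfect cube), so 3 | [L:Q]. As gcd(2,3) = 1, [L:Q] is divisible by 6. Conversely L is generated over Q by √299 and ∛172, so [L:Q] ≤ 2·3 = 6. Therefore [Q(√299, ∛172) : Q] = 6.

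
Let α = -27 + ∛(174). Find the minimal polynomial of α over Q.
m_α(x) = x^3 + 81x^2 + 2187x + 19509

Set β = α + 27 = ∛(174), so β^3 = 174. Then (α + 27)^3 - 174 = 0, i.e. α is a root of g(x) = (x + 27)^3 - 174 = x^3 + 81x^2 + 2187x + 19509. Since g(x) = h(x + 27) where h(x) = x^3 - 174, and h is irreducible over Q (because 174 is not a perfect cube, so h has no rational root, and a monic cubic with no rational root is irreducible), g is also irreducible (irreducibility is preserved under the substitution x → x + 27). Hence m_α(x) = x^3 + 81x^2 + 2187x + 19509.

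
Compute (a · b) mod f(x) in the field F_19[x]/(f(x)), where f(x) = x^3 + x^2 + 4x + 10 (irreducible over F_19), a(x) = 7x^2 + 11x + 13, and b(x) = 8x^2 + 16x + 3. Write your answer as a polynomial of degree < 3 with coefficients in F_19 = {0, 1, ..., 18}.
a · b ≡ 9x^2 + 17x + 5 (mod f(x))

Multiply in F_19[x]: a(x)·b(x) = (7x^2 + 11x + 13)·(8x^2 + 16x + 3) = 18x^4 + 10x^3 + 16x^2 + 13x + 1. This has degree ≥ 3, so divide by f(x) over F_19: 18x^4 + 10x^3 + 16x^2 + 13x + 1 = (18x + 11)·(x^3 + x^2 + 4x + 10) + (9x^2 + 17x + 5). Hence a·b ≡ 9x^2 + 17x + 5 (mod f). (F_19[x]/(f) is a field with 19^3 = 6859 elements since f is irreducible of degree 3.)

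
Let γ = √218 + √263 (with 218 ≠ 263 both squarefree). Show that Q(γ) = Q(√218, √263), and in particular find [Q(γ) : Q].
[Q(γ) : Q] = 4 (equivalently, Q(γ) = Q(√218, √263))

Obviously Q(γ) ⊆ Q(√218, √263), and [Q(√218, √263):Q] = 4 (since 218, 263 are distinct squarefree integers > 1 with 57334 not a perfect square). To show equality we compute the minimal polynomial of γ. From γ = √218 + √263: γ^2 = 218 + 2√(57334) + 263 = 481 + 2√(57334), so γ^2 - 481 = 2√(57334); squaring, (γ^2 - 481)^2 = 4·57334, i.e. γ^4 - 962γ^2 + 231361 - 229336 = 0, i.e. γ^4 - 962γ^2 + 2025 = 0. So γ is a root of x^4 - 962x^2 + 2025. This polynomial is irreducible over Q: it has no rational root (each ±√218 ± √263 is irrational), and any factorization into two quadratics over Q would force √(57334) ∈ Q (pairing opposite roots) or √218, √263 ∈ Q (other pairings), all impossible. Hence [Q(γ):Q] = 4 = [Q(√218, √263):Q], so Q(γ) = Q(√218, √263).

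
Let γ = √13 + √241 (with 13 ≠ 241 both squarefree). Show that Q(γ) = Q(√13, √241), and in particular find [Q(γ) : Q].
[Q(γ) : Q] = 4 (equivalently, Q(γ) = Q(√13, √241))

Obviously Q(γ) ⊆ Q(√13, √241), and [Q(√13, √241):Q] = 4 (since 13, 241 are distinct squarefree integers > 1 with 3133 not a perfect square). To show equality we compute the minimal polynomial of γ. From γ = √13 + √241: γ^2 = 13 + 2√(3133) + 241 = 254 + 2√(3133), so γ^2 - 254 = 2√(3133); squaring, (γ^2 - 254)^2 = 4·3133, i.e. γ^4 - 508γ^2 + 64516 - 12532 = 0, i.e. γ^4 - 508γ^2 + 51984 = 0. So γ is a root of x^4 - 508x^2 + 51984. This polynomial is irreducible over Q: it has no rational root (each ±√13 ± √241 is irrational), and any factorization into two quadratics over Q would force √(3133) ∈ Q (pairing opposite roots) or √13, √241 ∈ Q (other pairings), all impossible. Hence [Q(γ):Q] = 4 = [Q(√13, √241):Q], so Q(γ) = Q(√13, √241).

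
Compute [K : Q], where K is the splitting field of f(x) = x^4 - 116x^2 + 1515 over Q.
[K : Q] = 4

Solving the quadratic in x^2: x^2 = (116 ± √(116^2 - 4·1515))/2 = (116 ± √7396)/2 = (116 ± 86)/2, giving x^2 = 101 or x^2 = 15. So f(x) = (x^2 - 101)(x^2 - 15) and the roots of f are ±√101, ±√15. Hence the splitting field is K = Q(√101, √15). Since 101 and 15 are distinct squarefree integers > 1, their product 1515 is not a perfect square, so √15 ∉ Q(√101). By the tower law [K:Q] = [Q(√101,√15):Q(√101)] · [Q(√101):Q] = 2 · 2 = 4.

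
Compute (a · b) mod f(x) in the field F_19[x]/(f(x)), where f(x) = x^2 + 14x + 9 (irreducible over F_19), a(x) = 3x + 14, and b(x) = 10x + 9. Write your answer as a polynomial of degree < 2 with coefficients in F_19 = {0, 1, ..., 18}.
a · b ≡ 13x + 8 (mod f(x))

Multiply in F_19[x]: a(x)·b(x) = (3x + 14)·(10x + 9) = 11x^2 + 15x + 12. This has degree ≥ 2, so divide by f(x) over F_19: 11x^2 + 15x + 12 = (11)·(x^2 + 14x + 9) + (13x + 8). Hence a·b ≡ 13x + 8 (mod f). (F_19[x]/(f) is a field with 19^2 = 361 elements since f is irreducible of degree 2.)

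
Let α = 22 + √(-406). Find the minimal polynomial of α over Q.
m_α(x) = x^2 - 44x + 890

From α - 22 = √(-406), squaring gives (α - 22)^2 = -406, i.e. α^2 - 44α + 484 = -406, so α^2 - 44α + 890 = 0. The discriminant of x^2 - 44x + 890 is (-44)^2 - 4·(890) = 1936 - 3560 = -1624, and 4·(-406) is not a perfect square in Q since -406 is squarefree and ≠ 1. Hence x^2 - 44x + 890 is irreducible over Q and is the minimal polynomial of α.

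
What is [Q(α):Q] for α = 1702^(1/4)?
[Q(α):Q] = 4

α is a root of x^4 - 1702. By Eisenstein's criterion at the prime p = 2 (which divides the constant term 1702 but p^2 = 4 does not, since 1702 is squarefree), x^4 - 1702 is irreducible over Q. Hence [Q(α):Q] = 4.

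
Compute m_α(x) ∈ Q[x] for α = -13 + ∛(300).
m_α(x) = x^3 + 39x^2 + 507x + 1897

Set β = α + 13 = ∛(300), so β^3 = 300. Then (α + 13)^3 - 300 = 0, i.e. α is a root of g(x) = (x + 13)^3 - 300 = x^3 + 39x^2 + 507x + 1897. Since g(x) = h(x + 13) where h(x) = x^3 - 300, and h is irreducible over Q (because 300 is not a perfect cube, so h has no rational root, and a monic cubic with no rational root is irreducible), g is also irreducible (irreducibility is preserved under the substitution x → x + 13). Hence m_α(x) = x^3 + 39x^2 + 507x + 1897.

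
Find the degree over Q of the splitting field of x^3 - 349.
[K : Q] = 6

The roots of x^3 - 349 are ∛349, ω∛349, ω^2∛349 where ω = e^(2πi/3) is a primitive cube root of unity, so K = Q(∛349, ω). Now [Q(∛349):Q] = 3 (since 349 is not a perfect cube, x^3 - 349 is irreducible) and [Q(ω):Q] = 2. Both 2 and 3 divide [K:Q], and [K:Q] ≤ 3·2 = 6, so [K:Q] = 6. (Equivalently: Q(∛349) ⊂ R but ω ∉ R, so [K : Q(∛349)] = 2.)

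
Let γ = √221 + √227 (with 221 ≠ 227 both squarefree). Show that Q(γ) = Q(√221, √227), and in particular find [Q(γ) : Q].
[Q(γ) : Q] = 4 (equivalently, Q(γ) = Q(√221, √227))

Obviously Q(γ) ⊆ Q(√221, √227), and [Q(√221, √227):Q] = 4 (since 221, 227 are distinct squarefree integers > 1 with 50167 not a perfect square). To show equality we compute the minimal polynomial of γ. From γ = √221 + √227: γ^2 = 221 + 2√(50167) + 227 = 448 + 2√(50167), so γ^2 - 448 = 2√(50167); squaring, (γ^2 - 448)^2 = 4·50167, i.e. γ^4 - 896γ^2 + 200704 - 200668 = 0, i.e. γ^4 - 896γ^2 + 36 = 0. So γ is a root of x^4 - 896x^2 + 36. This polynomial is irreducible over Q: it has no rational root (each ±√221 ± √227 is irrational), and any factorization into two quadratics over Q would force √(50167) ∈ Q (pairing opposite roots) or √221, √227 ∈ Q (other pairings), all impossible. Hence [Q(γ):Q] = 4 = [Q(√221, √227):Q], so Q(γ) = Q(√221, √227).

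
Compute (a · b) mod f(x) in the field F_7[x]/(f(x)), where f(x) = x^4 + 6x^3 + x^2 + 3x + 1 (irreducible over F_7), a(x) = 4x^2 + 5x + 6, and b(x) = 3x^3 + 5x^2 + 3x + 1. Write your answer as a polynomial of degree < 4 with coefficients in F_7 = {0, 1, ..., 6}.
a · b ≡ 6x^3 + x^2 + 3x + 1 (mod f(x))

Multiply in F_7[x]: a(x)·b(x) = (4x^2 + 5x + 6)·(3x^3 + 5x^2 + 3x + 1) = 5x^5 + 6x^3 + 2x + 6. This has degree ≥ 4, so divide by f(x) over F_7: 5x^5 + 6x^3 + 2x + 6 = (5x + 5)·(x^4 + 6x^3 + x^2 + 3x + 1) + (6x^3 + x^2 + 3x + 1). Hence a·b ≡ 6x^3 + x^2 + 3x + 1 (mod f). (F_7[x]/(f) is a field with 7^4 = 2401 elements since f is irreducible of degree 4.)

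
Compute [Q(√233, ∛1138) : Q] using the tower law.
[Q(√233, ∛1138) : Q] = 6

Let L = Q(√233, ∛1138). Since Q(√233) ⊂ L and [Q(√233):Q] = 2, the tower law gives 2 | [L:Q]. Likewise Q(∛1138) ⊂ L with [Q(∛1138):Q] = 3 (because 1138 is not a perfect cube), so 3 | [L:Q]. As gcd(2,3) = 1, [L:Q] is divisible by 6. Conversely L is generated over Q by √233 and ∛1138, so [L:Q] ≤ 2·3 = 6. Therefore [Q(√233, ∛1138) : Q] = 6.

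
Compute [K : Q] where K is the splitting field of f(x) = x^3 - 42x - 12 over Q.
[K : Q] = 6

By the rational root test, any rational root of the monic integer polynomial f(x) = x^3 - 42x - 12 must be an integer dividing the constant term -12, i.e. one of ±{1, 2, 3, 4, 6, 12}. Evaluating: f(1) = -53, f(-1) = 29, f(2) = -88, f(-2) = 64, f(3) = -111, f(-3) = 87, f(4) = -116, f(-4) = 92, f(6) = -48, f(-6) = 24, f(12) = 1212, f(-12) = -1236; none is 0, so f has no rational root and is therefore irreducible over Q (a cubic with no linear factor over a field is irreducible). For an irreducible cubic, the Galois group is A_3 or S_3 according as the discriminant disc(f) = -4a^3 - 27b^2 = -4·(-42)^3 - 27·(-12)^2 = 292464 is or is not a square in Q. Here disc(f) = 292464 is not a perfect square in Q, so the Galois group of f over Q is not contained in A_3 and must be all of S_3. The splitting field has degree |S_3| = 6 over Q, so [K : Q] = 6.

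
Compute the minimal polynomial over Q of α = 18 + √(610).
m_α(x) = x^2 - 36x - 286

From α - 18 = √(610), squaring gives (α - 18)^2 = 610, i.e. α^2 - 36α + 324 = 610, so α^2 - 36α - 286 = 0. The discriminant of x^2 - 36x - 286 is (-36)^2 - 4·(-286) = 1296 + 1144 = 2440, and 4·(610) is not a perfect square in Q since 610 is squarefree and ≠ 1. Hence x^2 - 36x - 286 is irreducible over Q and is the minimal polynomial of α.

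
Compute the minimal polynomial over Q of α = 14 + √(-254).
m_α(x) = x^2 - 28x + 450

From α - 14 = √(-254), squaring gives (α - 14)^2 = -254, i.e. α^2 - 28α + 196 = -254, so α^2 - 28α + 450 = 0. The discriminant of x^2 - 28x + 450 is (-28)^2 - 4·(450) = 784 - 1800 = -1016, and 4·(-254) is not a perfect square in Q since -254 is squarefree and ≠ 1. Hence x^2 - 28x + 450 is irreducible over Q and is the minimal polynomial of α.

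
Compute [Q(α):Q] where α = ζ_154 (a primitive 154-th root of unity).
[Q(α):Q] = 60

The minimal polynomial of ζ_154 over Q is the 154-th cyclotomic polynomial Φ_154(x), which is irreducible over Q and has degree φ(154) = 60. Hence [Q(α):Q] = φ(154) = 60.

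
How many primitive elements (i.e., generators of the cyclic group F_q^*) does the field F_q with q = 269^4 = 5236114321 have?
There are φ(5236114320) = 1357627392 primitive elements

F_q^* is cyclic of order q - 1 = 5236114320. A cyclic group of order m has exactly φ(m) generators. Here m = 5236114320 = 2^4 · 3^3 · 5 · 67 · 97 · 373, so the number of primitive elements is φ(5236114320) = 1357627392.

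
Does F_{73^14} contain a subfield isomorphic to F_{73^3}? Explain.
No: F_{73^3} is not a subfield of F_{73^14}

F_{p^m} embeds in F_{p^n} iff m | n. Here 3 ∤ 14 (since 14 = 4·3 + 2 with remainder 2 ≠ 0), so F_{73^3} is not a subfield of F_{73^14}. Equivalently: if it were, the tower law would give 3 = [F_{73^3}:F_73] dividing [F_{73^14}:F_73] = 14, contradiction.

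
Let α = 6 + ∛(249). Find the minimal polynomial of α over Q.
m_α(x) = x^3 - 18x^2 + 108x - 465

Set β = α - 6 = ∛(249), so β^3 = 249. Then (α - 6)^3 - 249 = 0, i.e. α is a root of g(x) = (x - 6)^3 - 249 = x^3 - 18x^2 + 108x - 465. Since g(x) = h(x - 6) where h(x) = x^3 - 249, and h is irreducible over Q (because 249 is not a perfect cube, so h has no rational root, and a monic cubic with no rational root is irreducible), g is also irreducible (irreducibility is preserved under the substitution x → x - 6). Hence m_α(x) = x^3 - 18x^2 + 108x - 465.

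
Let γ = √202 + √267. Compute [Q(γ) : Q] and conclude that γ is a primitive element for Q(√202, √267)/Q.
[Q(γ) : Q] = 4 (equivalently, Q(γ) = Q(√202, √267))

Obviously Q(γ) ⊆ Q(√202, √267), and [Q(√202, √267):Q] = 4 (since 202, 267 are distinct squarefree integers > 1 with 53934 not a perfect square). To show equality we compute the minimal polynomial of γ. From γ = √202 + √267: γ^2 = 202 + 2√(53934) + 267 = 469 + 2√(53934), so γ^2 - 469 = 2√(53934); squaring, (γ^2 - 469)^2 = 4·53934, i.e. γ^4 - 938γ^2 + 219961 - 215736 = 0, i.e. γ^4 - 938γ^2 + 4225 = 0. So γ is a root of x^4 - 938x^2 + 4225. This polynomial is irreducible over Q: it has no rational root (each ±√202 ± √267 is irrational), and any factorization into two quadratics over Q would force √(53934) ∈ Q (pairing opposite roots) or √202, √267 ∈ Q (other pairings), all impossible. Hence [Q(γ):Q] = 4 = [Q(√202, √267):Q], so Q(γ) = Q(√202, √267).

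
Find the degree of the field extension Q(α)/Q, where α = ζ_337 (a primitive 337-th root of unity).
[Q(α):Q] = 336

The minimal polynomial of ζ_337 over Q is the 337-th cyclotomic polynomial Φ_337(x), which is irreducible over Q and has degree φ(337) = 336. Hence [Q(α):Q] = φ(337) = 336.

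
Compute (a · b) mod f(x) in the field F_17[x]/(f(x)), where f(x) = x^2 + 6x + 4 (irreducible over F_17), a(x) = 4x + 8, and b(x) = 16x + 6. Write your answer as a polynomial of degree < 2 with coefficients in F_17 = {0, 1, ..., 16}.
a · b ≡ 6x + 13 (mod f(x))

Multiply in F_17[x]: a(x)·b(x) = (4x + 8)·(16x + 6) = 13x^2 + 16x + 14. This has degree ≥ 2, so divide by f(x) over F_17: 13x^2 + 16x + 14 = (13)·(x^2 + 6x + 4) + (6x + 13). Hence a·b ≡ 6x + 13 (mod f). (F_17[x]/(f) is a field with 17^2 = 289 elements since f is irreducible of degree 2.)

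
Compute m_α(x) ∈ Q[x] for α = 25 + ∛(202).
m_α(x) = x^3 - 75x^2 + 1875x - 15827

Set β = α - 25 = ∛(202), so β^3 = 202. Then (α - 25)^3 - 202 = 0, i.e. α is a root of g(x) = (x - 25)^3 - 202 = x^3 - 75x^2 + 1875x - 15827. Since g(x) = h(x - 25) where h(x) = x^3 - 202, and h is irreducible over Q (because 202 is not a perfect cube, so h has no rational root, and a monic cubic with no rational root is irreducible), g is also irreducible (irreducibility is preserved under the substitution x → x - 25). Hence m_α(x) = x^3 - 75x^2 + 1875x - 15827.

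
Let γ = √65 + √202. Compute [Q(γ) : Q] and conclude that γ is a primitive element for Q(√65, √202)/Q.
[Q(γ) : Q] = 4 (equivalently, Q(γ) = Q(√65, √202))

Obviously Q(γ) ⊆ Q(√65, √202), and [Q(√65, √202):Q] = 4 (since 65, 202 are distinct squarefree integers > 1 with 13130 not a perfect square). To show equality we compute the minimal polynomial of γ. From γ = √65 + √202: γ^2 = 65 + 2√(13130) + 202 = 267 + 2√(13130), so γ^2 - 267 = 2√(13130); squaring, (γ^2 - 267)^2 = 4·13130, i.e. γ^4 - 534γ^2 + 71289 - 52520 = 0, i.e. γ^4 - 534γ^2 + 18769 = 0. So γ is a root of x^4 - 534x^2 + 18769. This polynomial is irreducible over Q: it has no rational root (each ±√65 ± √202 is irrational), and any factorization into two quadratics over Q would force √(13130) ∈ Q (pairing opposite roots) or √65, √202 ∈ Q (other pairings), all impossible. Hence [Q(γ):Q] = 4 = [Q(√65, √202):Q], so Q(γ) = Q(√65, √202).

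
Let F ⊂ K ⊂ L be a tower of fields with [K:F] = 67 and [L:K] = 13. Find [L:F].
[L:F] = 871

The tower law says that for any tower of field extensions F ⊂ K ⊂ L with finite degrees, [L:F] = [L:K] · [K:F]. Here this gives [L:F] = 13 · 67 = 871.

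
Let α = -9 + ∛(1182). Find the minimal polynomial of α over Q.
m_α(x) = x^3 + 27x^2 + 243x - 453

Set β = α + 9 = ∛(1182), so β^3 = 1182. Then (α + 9)^3 - 1182 = 0, i.e. α is a root of g(x) = (x + 9)^3 - 1182 = x^3 + 27x^2 + 243x - 453. Since g(x) = h(x + 9) where h(x) = x^3 - 1182, and h is irreducible over Q (because 1182 is not a perfect cube, so h has no rational root, and a monic cubic with no rational root is irreducible), g is also irreducible (irreducibility is preserved under the substitution x → x + 9). Hence m_α(x) = x^3 + 27x^2 + 243x - 453.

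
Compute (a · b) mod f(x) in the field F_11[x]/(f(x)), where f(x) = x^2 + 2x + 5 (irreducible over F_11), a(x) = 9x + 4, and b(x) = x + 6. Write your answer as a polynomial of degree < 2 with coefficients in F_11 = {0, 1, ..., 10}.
a · b ≡ 7x + 1 (mod f(x))

Multiply in F_11[x]: a(x)·b(x) = (9x + 4)·(x + 6) = 9x^2 + 3x + 2. This has degree ≥ 2, so divide by f(x) over F_11: 9x^2 + 3x + 2 = (9)·(x^2 + 2x + 5) + (7x + 1). Hence a·b ≡ 7x + 1 (mod f). (F_11[x]/(f) is a field with 11^2 = 121 elements since f is irreducible of degree 2.)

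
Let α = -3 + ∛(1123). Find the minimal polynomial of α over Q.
m_α(x) = x^3 + 9x^2 + 27x - 1096

Set β = α + 3 = ∛(1123), so β^3 = 1123. Then (α + 3)^3 - 1123 = 0, i.e. α is a root of g(x) = (x + 3)^3 - 1123 = x^3 + 9x^2 + 27x - 1096. Since g(x) = h(x + 3) where h(x) = x^3 - 1123, and h is irreducible over Q (because 1123 is not a perfect cube, so h has no rational root, and a monic cubic with no rational root is irreducible), g is also irreducible (irreducibility is preserved under the substitution x → x + 3). Hence m_α(x) = x^3 + 9x^2 + 27x - 1096.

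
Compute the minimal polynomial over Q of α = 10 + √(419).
m_α(x) = x^2 - 20x - 319

From α - 10 = √(419), squaring gives (α - 10)^2 = 419, i.e. α^2 - 20α + 100 = 419, so α^2 - 20α - 319 = 0. The discriminant of x^2 - 20x - 319 is (-20)^2 - 4·(-319) = 400 + 1276 = 1676, and 4·(419) is not a perfect square in Q since 419 is squarefree and ≠ 1. Hence x^2 - 20x - 319 is irreducible over Q and is the minimal polynomial of α.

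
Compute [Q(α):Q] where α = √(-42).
[Q(α):Q] = 2

[Q(α):Q] equals the degree of the minimal polynomial of α. Here α^2 = -42 and x^2 + 42 is irreducible (d = -42 is squarefree, ≠ 1, hence not a square), so deg(m_α) = 2. Thus [Q(α):Q] = 2.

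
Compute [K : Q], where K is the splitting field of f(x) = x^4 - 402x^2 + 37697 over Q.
[K : Q] = 4

Solving the quadratic in x^2: x^2 = (402 ± √(402^2 - 4·37697))/2 = (402 ± √10816)/2 = (402 ± 104)/2, giving x^2 = 253 or x^2 = 149. So f(x) = (x^2 - 253)(x^2 - 149) and the roots of f are ±√253, ±√149. Hence the splitting field is K = Q(√253, √149). Since 253 and 149 are distinct squarefree integers > 1, their product 37697 is not a perfect square, so √149 ∉ Q(√253). By the tower law [K:Q] = [Q(√253,√149):Q(√253)] · [Q(√253):Q] = 2 · 2 = 4.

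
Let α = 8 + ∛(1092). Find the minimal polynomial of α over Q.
m_α(x) = x^3 - 24x^2 + 192x - 1604

Set β = α - 8 = ∛(1092), so β^3 = 1092. Then (α - 8)^3 - 1092 = 0, i.e. α is a root of g(x) = (x - 8)^3 - 1092 = x^3 - 24x^2 + 192x - 1604. Since g(x) = h(x - 8) where h(x) = x^3 - 1092, and h is irreducible over Q (because 1092 is not a perfect cube, so h has no rational root, and a monic cubic with no rational root is irreducible), g is also irreducible (irreducibility is preserved under the substitution x → x - 8). Hence m_α(x) = x^3 - 24x^2 + 192x - 1604.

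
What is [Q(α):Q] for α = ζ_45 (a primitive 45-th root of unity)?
[Q(α):Q] = 24

The minimal polynomial of ζ_45 over Q is the 45-th cyclotomic polynomial Φ_45(x), which is irreducible over Q and has degree φ(45) = 24. Hence [Q(α):Q] = φ(45) = 24.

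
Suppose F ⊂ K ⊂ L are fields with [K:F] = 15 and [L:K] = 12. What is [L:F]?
[L:F] = 180

The tower law says that for any tower of field extensions F ⊂ K ⊂ L with finite degrees, [L:F] = [L:K] · [K:F]. Here this gives [L:F] = 12 · 15 = 180.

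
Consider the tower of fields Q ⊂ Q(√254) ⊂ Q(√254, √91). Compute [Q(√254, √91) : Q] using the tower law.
[Q(√254, √91) : Q] = 4

[Q(√254):Q] = 2 (min poly x^2 - 254, irreducible since 254 is squarefree > 1). For the top step, suppose √91 ∈ Q(√254), say √91 = c + d√254 with c, d ∈ Q. Squaring: 91 = c^2 + 254d^2 + 2cd√254. Since √254 ∉ Q this forces 2cd = 0. If d = 0 then √91 = c ∈ Q, contradicting 91 squarefree > 1. If c = 0 then 91 = 254d^2, so 254·91 = (254d)^2 is a perfect square in Q — but 254·91 = 23114 is not a perfect square (since 254 and 91 are distinct squarefree integers). Contradiction. Hence √91 ∉ Q(√254), so x^2 - 91 stays irreducible over Q(√254) and [Q(√254, √91) : Q(√254)] = 2. By the tower law, [Q(√254, √91) : Q] = 2 · 2 = 4.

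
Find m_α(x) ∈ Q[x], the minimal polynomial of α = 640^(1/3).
m_α(x) = x^3 - 640

α satisfies α^3 = 640, so x^3 - 640 annihilates α. By the rational root test, a rational root p/q (in lowest terms) of x^3 - 640 would satisfy p^3 = 640 q^3, forcing q = 1 and p^3 = 640; but 640 is not a perfect cube, contradiction. A monic cubic over Q with no rational root is irreducible (any nontrivial factorization would include a linear factor). Hence x^3 - 640 is the minimal polynomial of α, and in particular [Q(α):Q] = 3.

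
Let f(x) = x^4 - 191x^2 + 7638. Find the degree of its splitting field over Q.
[K : Q] = 4

Solving the quadratic in x^2: x^2 = (191 ± √(191^2 - 4·7638))/2 = (191 ± √5929)/2 = (191 ± 77)/2, giving x^2 = 57 or x^2 = 134. So f(x) = (x^2 - 57)(x^2 - 134) and the roots of f are ±√57, ±√134. Hence the splitting field is K = Q(√57, √134). Since 57 and 134 are distinct squarefree integers > 1, their product 7638 is not a perfect square, so √134 ∉ Q(√57). By the tower law [K:Q] = [Q(√57,√134):Q(√57)] · [Q(√57):Q] = 2 · 2 = 4.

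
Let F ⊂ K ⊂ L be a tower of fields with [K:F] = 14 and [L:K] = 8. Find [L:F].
[L:F] = 112

The tower law says that for any tower of field extensions F ⊂ K ⊂ L with finite degrees, [L:F] = [L:K] · [K:F]. Here this gives [L:F] = 8 · 14 = 112.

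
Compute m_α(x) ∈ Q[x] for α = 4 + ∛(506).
m_α(x) = x^3 - 12x^2 + 48x - 570

Set β = α - 4 = ∛(506), so β^3 = 506. Then (α - 4)^3 - 506 = 0, i.e. α is a root of g(x) = (x - 4)^3 - 506 = x^3 - 12x^2 + 48x - 570. Since g(x) = h(x - 4) where h(x) = x^3 - 506, and h is irreducible over Q (because 506 is not a perfect cube, so h has no rational root, and a monic cubic with no rational root is irreducible), g is also irreducible (irreducibility is preserved under the substitution x → x - 4). Hence m_α(x) = x^3 - 12x^2 + 48x - 570.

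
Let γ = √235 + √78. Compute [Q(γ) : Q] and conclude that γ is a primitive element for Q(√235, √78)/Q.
[Q(γ) : Q] = 4 (equivalently, Q(γ) = Q(√235, √78))

Obviously Q(γ) ⊆ Q(√235, √78), and [Q(√235, √78):Q] = 4 (since 235, 78 are distinct squarefree integers > 1 with 18330 not a perfect square). To show equality we compute the minimal polynomial of γ. From γ = √235 + √78: γ^2 = 235 + 2√(18330) + 78 = 313 + 2√(18330), so γ^2 - 313 = 2√(18330); squaring, (γ^2 - 313)^2 = 4·18330, i.e. γ^4 - 626γ^2 + 97969 - 73320 = 0, i.e. γ^4 - 626γ^2 + 24649 = 0. So γ is a root of x^4 - 626x^2 + 24649. This polynomial is irreducible over Q: it has no rational root (each ±√235 ± √78 is irrational), and any factorization into two quadratics over Q would force √(18330) ∈ Q (pairing opposite roots) or √235, √78 ∈ Q (other pairings), all impossible. Hence [Q(γ):Q] = 4 = [Q(√235, √78):Q], so Q(γ) = Q(√235, √78).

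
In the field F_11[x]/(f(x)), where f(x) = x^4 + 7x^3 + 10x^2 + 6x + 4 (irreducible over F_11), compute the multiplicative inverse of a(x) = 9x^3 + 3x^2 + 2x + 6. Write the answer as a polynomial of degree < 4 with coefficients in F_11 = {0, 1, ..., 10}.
a(x)^(-1) ≡ x^3 + 4x^2 + 10x + 6 (mod f(x))

Since f is irreducible over F_11, F_11[x]/(f) is a field and a(x) ≠ 0 has an inverse. Apply the extended Euclidean algorithm to f(x) and a(x) in F_11[x]: f(x) = (5x + 4)·a(x) + (10x^2 + x + 2);  a(x) = (2x + 10)·(10x^2 + x + 2) + (10x + 8);  (10x^2 + x + 2) = (x + 7)·(10x + 8) + (1). The last nonzero remainder is the constant 1 = gcd(f, a) in F_11. Back-substituting through the division chain expresses 1 = s(x)·a(x) + t(x)·f(x) with s(x) ≡ x^3 + 4x^2 + 10x + 6 (mod f), so a(x)^(-1) ≡ s(x) = x^3 + 4x^2 + 10x + 6 (mod f). Check: (9x^3 + 3x^2 + 2x + 6)·(x^3 + 4x^2 + 10x + 6) = 9x^6 + 6x^5 + 5x^4 + 10x^3 + 7x^2 + 6x + 3 ≡ 1 (mod x^4 + 7x^3 + 10x^2 + 6x + 4).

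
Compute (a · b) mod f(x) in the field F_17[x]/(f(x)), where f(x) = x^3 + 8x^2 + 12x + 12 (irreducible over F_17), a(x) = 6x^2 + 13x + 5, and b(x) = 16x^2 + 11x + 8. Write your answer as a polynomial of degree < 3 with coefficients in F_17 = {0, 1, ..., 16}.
a · b ≡ 11x^2 + 5x + 1 (mod f(x))

Multiply in F_17[x]: a(x)·b(x) = (6x^2 + 13x + 5)·(16x^2 + 11x + 8) = 11x^4 + 2x^3 + 16x^2 + 6x + 6. This has degree ≥ 3, so divide by f(x) over F_17: 11x^4 + 2x^3 + 16x^2 + 6x + 6 = (11x + 16)·(x^3 + 8x^2 + 12x + 12) + (11x^2 + 5x + 1). Hence a·b ≡ 11x^2 + 5x + 1 (mod f). (F_17[x]/(f) is a field with 17^3 = 4913 elements since f is irreducible of degree 3.)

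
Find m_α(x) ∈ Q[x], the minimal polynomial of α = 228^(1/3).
m_α(x) = x^3 - 228

α satisfies α^3 = 228, so x^3 - 228 annihilates α. By the rational root test, a rational root p/q (in lowest terms) of x^3 - 228 would satisfy p^3 = 228 q^3, forcing q = 1 and p^3 = 228; but 228 is not a perfect cube, contradiction. A monic cubic over Q with no rational root is irreducible (any nontrivial factorization would include a linear factor). Hence x^3 - 228 is the minimal polynomial of α, and in particular [Q(α):Q] = 3.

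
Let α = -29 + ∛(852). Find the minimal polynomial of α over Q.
m_α(x) = x^3 + 87x^2 + 2523x + 23537

Set β = α + 29 = ∛(852), so β^3 = 852. Then (α + 29)^3 - 852 = 0, i.e. α is a root of g(x) = (x + 29)^3 - 852 = x^3 + 87x^2 + 2523x + 23537. Since g(x) = h(x + 29) where h(x) = x^3 - 852, and h is irreducible over Q (because 852 is not a perfect cube, so h has no rational root, and a monic cubic with no rational root is irreducible), g is also irreducible (irreducibility is preserved under the substitution x → x + 29). Hence m_α(x) = x^3 + 87x^2 + 2523x + 23537.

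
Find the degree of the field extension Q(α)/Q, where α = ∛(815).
[Q(α):Q] = 3

The minimal polynomial of α is x^3 - 815, irreducible over Q since 815 is not a perfect cube (so x^3 - 815 has no rational root). Hence [Q(α):Q] = deg(m_α) = 3.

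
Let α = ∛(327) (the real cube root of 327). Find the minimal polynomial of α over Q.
m_α(x) = x^3 - 327

α satisfies α^3 = 327, so x^3 - 327 annihilates α. By the rational root test, a rational root p/q (in lowest terms) of x^3 - 327 would satisfy p^3 = 327 q^3, forcing q = 1 and p^3 = 327; but 327 is not a perfect cube, contradiction. A monic cubic over Q with no rational root is irreducible (any nontrivial factorization would include a linear factor). Hence x^3 - 327 is the minimal polynomial of α, and in particular [Q(α):Q] = 3.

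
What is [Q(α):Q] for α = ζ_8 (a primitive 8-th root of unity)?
[Q(α):Q] = 4

The minimal polynomial of ζ_8 over Q is the 8-th cyclotomic polynomial Φ_8(x), which is irreducible over Q and has degree φ(8) = 4. Hence [Q(α):Q] = φ(8) = 4.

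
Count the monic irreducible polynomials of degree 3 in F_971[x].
There are 305165880 monic irreducible polynomials of degree 3 over F_971

Each element of F_{971^3} that lies in no proper subfield is a root of exactly one monic irreducible of degree 3 over F_971, and each such polynomial has 3 distinct roots in F_{971^3}. By Möbius inversion the count is N_971(3) = (1/3) Σ_{d|3} μ(3/d) · 971^d = (1/3)(μ(3)·971^1 + μ(1)·971^3) = 915497640/3 = 305165880.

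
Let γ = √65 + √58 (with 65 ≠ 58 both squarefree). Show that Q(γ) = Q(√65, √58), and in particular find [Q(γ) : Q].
[Q(γ) : Q] = 4 (equivalently, Q(γ) = Q(√65, √58))

Obviously Q(γ) ⊆ Q(√65, √58), and [Q(√65, √58):Q] = 4 (since 65, 58 are distinct squarefree integers > 1 with 3770 not a perfect square). To show equality we compute the minimal polynomial of γ. From γ = √65 + √58: γ^2 = 65 + 2√(3770) + 58 = 123 + 2√(3770), so γ^2 - 123 = 2√(3770); squaring, (γ^2 - 123)^2 = 4·3770, i.e. γ^4 - 246γ^2 + 15129 - 15080 = 0, i.e. γ^4 - 246γ^2 + 49 = 0. So γ is a root of x^4 - 246x^2 + 49. This polynomial is irreducible over Q: it has no rational root (each ±√65 ± √58 is irrational), and any factorization into two quadratics over Q would force √(3770) ∈ Q (pairing opposite roots) or √65, √58 ∈ Q (other pairings), all impossible. Hence [Q(γ):Q] = 4 = [Q(√65, √58):Q], so Q(γ) = Q(√65, √58).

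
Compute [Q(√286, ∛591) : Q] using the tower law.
[Q(√286, ∛591) : Q] = 6

Let L = Q(√286, ∛591). Since Q(√286) ⊂ L and [Q(√286):Q] = 2, the tower law gives 2 | [L:Q]. Likewise Q(∛591) ⊂ L with [Q(∛591):Q] = 3 (because 591 is not a perfect cube), so 3 | [L:Q]. As gcd(2,3) = 1, [L:Q] is divisible by 6. Conversely L is generated over Q by √286 and ∛591, so [L:Q] ≤ 2·3 = 6. Therefore [Q(√286, ∛591) : Q] = 6.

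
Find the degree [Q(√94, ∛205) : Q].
[Q(√94, ∛205) : Q] = 6

Let L = Q(√94, ∛205). Since Q(√94) ⊂ L and [Q(√94):Q] = 2, the tower law gives 2 | [L:Q]. Likewise Q(∛205) ⊂ L with [Q(∛205):Q] = 3 (because 205 is not a perfect cube), so 3 | [L:Q]. As gcd(2,3) = 1, [L:Q] is divisible by 6. Conversely L is generated over Q by √94 and ∛205, so [L:Q] ≤ 2·3 = 6. Therefore [Q(√94, ∛205) : Q] = 6.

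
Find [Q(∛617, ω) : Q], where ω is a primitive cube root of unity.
[Q(∛617, ω) : Q] = 6

[Q(∛617):Q] = 3 (min poly x^3 - 617, irreducible since 617 is not a perfect cube). [Q(ω):Q] = 2 (min poly x^2 + x + 1). Since Q(∛617) ⊂ R and ω ∉ R, we have ω ∉ Q(∛617), so x^2 + x + 1 remains irreducible over Q(∛617) and [Q(∛617, ω) : Q(∛617)] = 2. By the tower law, [Q(∛617, ω) : Q] = 3 · 2 = 6. (In fact Q(∛617, ω) is the splitting field of x^3 - 617 over Q.)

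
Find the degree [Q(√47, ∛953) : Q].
[Q(√47, ∛953) : Q] = 6

Let L = Q(√47, ∛953). Since Q(√47) ⊂ L and [Q(√47):Q] = 2, the tower law gives 2 | [L:Q]. Likewise Q(∛953) ⊂ L with [Q(∛953):Q] = 3 (because 953 is not a perfect cube), so 3 | [L:Q]. As gcd(2,3) = 1, [L:Q] is divisible by 6. Conversely L is generated over Q by √47 and ∛953, so [L:Q] ≤ 2·3 = 6. Therefore [Q(√47, ∛953) : Q] = 6.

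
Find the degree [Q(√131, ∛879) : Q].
[Q(√131, ∛879) : Q] = 6

Let L = Q(√131, ∛879). Since Q(√131) ⊂ L and [Q(√131):Q] = 2, the tower law gives 2 | [L:Q]. Likewise Q(∛879) ⊂ L with [Q(∛879):Q] = 3 (because 879 is not a perfect cube), so 3 | [L:Q]. As gcd(2,3) = 1, [L:Q] is divisible by 6. Conversely L is generated over Q by √131 and ∛879, so [L:Q] ≤ 2·3 = 6. Therefore [Q(√131, ∛879) : Q] = 6.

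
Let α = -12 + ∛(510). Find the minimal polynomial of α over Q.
m_α(x) = x^3 + 36x^2 + 432x + 1218

Set β = α + 12 = ∛(510), so β^3 = 510. Then (α + 12)^3 - 510 = 0, i.e. α is a root of g(x) = (x + 12)^3 - 510 = x^3 + 36x^2 + 432x + 1218. Since g(x) = h(x + 12) where h(x) = x^3 - 510, and h is irreducible over Q (because 510 is not a perfect cube, so h has no rational root, and a monic cubic with no rational root is irreducible), g is also irreducible (irreducibility is preserved under the substitution x → x + 12). Hence m_α(x) = x^3 + 36x^2 + 432x + 1218.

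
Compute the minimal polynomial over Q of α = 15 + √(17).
m_α(x) = x^2 - 30x + 208

From α - 15 = √(17), squaring gives (α - 15)^2 = 17, i.e. α^2 - 30α + 225 = 17, so α^2 - 30α + 208 = 0. The discriminant of x^2 - 30x + 208 is (-30)^2 - 4·(208) = 900 - 832 = 68, and 4·(17) is not a perfect square in Q since 17 is squarefree and ≠ 1. Hence x^2 - 30x + 208 is irreducible over Q and is the minimal polynomial of α.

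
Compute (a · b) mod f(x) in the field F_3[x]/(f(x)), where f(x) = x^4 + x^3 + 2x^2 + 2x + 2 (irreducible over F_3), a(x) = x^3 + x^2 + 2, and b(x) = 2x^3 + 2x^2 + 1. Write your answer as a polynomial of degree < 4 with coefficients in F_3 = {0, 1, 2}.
a · b ≡ x^3 + 2x^2 + x + 1 (mod f(x))

Multiply in F_3[x]: a(x)·b(x) = (x^3 + x^2 + 2)·(2x^3 + 2x^2 + 1) = 2x^6 + x^5 + 2x^4 + 2x^3 + 2x^2 + 2. This has degree ≥ 4, so divide by f(x) over F_3: 2x^6 + x^5 + 2x^4 + 2x^3 + 2x^2 + 2 = (2x^2 + 2x + 2)·(x^4 + x^3 + 2x^2 + 2x + 2) + (x^3 + 2x^2 + x + 1). Hence a·b ≡ x^3 + 2x^2 + x + 1 (mod f). (F_3[x]/(f) is a field with 3^4 = 81 elements since f is irreducible of degree 4.)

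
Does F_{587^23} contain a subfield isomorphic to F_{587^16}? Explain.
No: F_{587^16} is not a subfield of F_{587^23}

F_{p^m} embeds in F_{p^n} iff m | n. Here 16 ∤ 23 (since 23 = 1·16 + 7 with remainder 7 ≠ 0), so F_{587^16} is not a subfield of F_{587^23}. Equivalently: if it were, the tower law would give 16 = [F_{587^16}:F_587] dividing [F_{587^23}:F_587] = 23, contradiction.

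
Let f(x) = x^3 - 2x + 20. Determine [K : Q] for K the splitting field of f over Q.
[K : Q] = 6

By the rational root test, any rational root of the monic integer polynomial f(x) = x^3 - 2x + 20 must be an integer dividing the constant term 20, i.e. one of ±{1, 2, 4, 5, 10, 20}. Evaluating: f(1) = 19, f(-1) = 21, f(2) = 24, f(-2) = 16, f(4) = 76, f(-4) = -36, f(5) = 135, f(-5) = -95, f(10) = 1000, f(-10) = -960, f(20) = 7980, f(-20) = -7940; none is 0, so f has no rational root and is therefore irreducible over Q (a cubic with no linear factor over a field is irreducible). For an irreducible cubic, the Galois group is A_3 or S_3 according as the discriminant disc(f) = -4a^3 - 27b^2 = -4·(-2)^3 - 27·(20)^2 = -10768 is or is not a square in Q. Here disc(f) = -10768 is not a perfect square in Q, so the Galois group of f over Q is not contained in A_3 and must be all of S_3. The splitting field has degree |S_3| = 6 over Q, so [K : Q] = 6.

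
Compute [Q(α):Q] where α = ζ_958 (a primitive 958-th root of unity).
[Q(α):Q] = 478

The minimal polynomial of ζ_958 over Q is the 958-th cyclotomic polynomial Φ_958(x), which is irreducible over Q and has degree φ(958) = 478. Hence [Q(α):Q] = φ(958) = 478.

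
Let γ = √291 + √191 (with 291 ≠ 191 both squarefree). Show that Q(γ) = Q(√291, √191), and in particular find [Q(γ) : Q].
[Q(γ) : Q] = 4 (equivalently, Q(γ) = Q(√291, √191))

Obviously Q(γ) ⊆ Q(√291, √191), and [Q(√291, √191):Q] = 4 (since 291, 191 are distinct squarefree integers > 1 with 55581 not a perfect square). To show equality we compute the minimal polynomial of γ. From γ = √291 + √191: γ^2 = 291 + 2√(55581) + 191 = 482 + 2√(55581), so γ^2 - 482 = 2√(55581); squaring, (γ^2 - 482)^2 = 4·55581, i.e. γ^4 - 964γ^2 + 232324 - 222324 = 0, i.e. γ^4 - 964γ^2 + 10000 = 0. So γ is a root of x^4 - 964x^2 + 10000. This polynomial is irreducible over Q: it has no rational root (each ±√291 ± √191 is irrational), and any factorization into two quadratics over Q would force √(55581) ∈ Q (pairing opposite roots) or √291, √191 ∈ Q (other pairings), all impossible. Hence [Q(γ):Q] = 4 = [Q(√291, √191):Q], so Q(γ) = Q(√291, √191).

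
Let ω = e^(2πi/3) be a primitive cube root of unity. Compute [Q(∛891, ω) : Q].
[Q(∛891, ω) : Q] = 6

[Q(∛891):Q] = 3 (min poly x^3 - 891, irreducible since 891 is not a perfect cube). [Q(ω):Q] = 2 (min poly x^2 + x + 1). Since Q(∛891) ⊂ R and ω ∉ R, we have ω ∉ Q(∛891), so x^2 + x + 1 remains irreducible over Q(∛891) and [Q(∛891, ω) : Q(∛891)] = 2. By the tower law, [Q(∛891, ω) : Q] = 3 · 2 = 6. (In fact Q(∛891, ω) is the splitting field of x^3 - 891 over Q.)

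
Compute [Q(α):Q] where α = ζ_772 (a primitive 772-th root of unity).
[Q(α):Q] = 384

The minimal polynomial of ζ_772 over Q is the 772-th cyclotomic polynomial Φ_772(x), which is irreducible over Q and has degree φ(772) = 384. Hence [Q(α):Q] = φ(772) = 384.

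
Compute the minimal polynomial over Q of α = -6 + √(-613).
m_α(x) = x^2 + 12x + 649

From α + 6 = √(-613), squaring gives (α + 6)^2 = -613, i.e. α^2 + 12α + 36 = -613, so α^2 + 12α + 649 = 0. The discriminant of x^2 + 12x + 649 is (12)^2 - 4·(649) = 144 - 2596 = -2452, and 4·(-613) is not a perfect square in Q since -613 is squarefree and ≠ 1. Hence x^2 + 12x + 649 is irreducible over Q and is the minimal polynomial of α.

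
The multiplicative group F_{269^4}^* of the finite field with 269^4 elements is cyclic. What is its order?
|F_{269^4}^*| = 5236114320

F_{269^4} has 269^4 = 5236114321 elements; its multiplicative group consists of all nonzero elements, so |F_{269^4}^*| = 5236114321 - 1 = 5236114320. (It is cyclic since any finite subgroup of the multiplicative group of a field is cyclic.)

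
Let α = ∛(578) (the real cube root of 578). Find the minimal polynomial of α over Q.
m_α(x) = x^3 - 578

α satisfies α^3 = 578, so x^3 - 578 annihilates α. By the rational root test, a rational root p/q (in lowest terms) of x^3 - 578 would satisfy p^3 = 578 q^3, forcing q = 1 and p^3 = 578; but 578 is not a perfect cube, contradiction. A monic cubic over Q with no rational root is irreducible (any nontrivial factorization would include a linear factor). Hence x^3 - 578 is the minimal polynomial of α, and in particular [Q(α):Q] = 3.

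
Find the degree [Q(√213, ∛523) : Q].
[Q(√213, ∛523) : Q] = 6

Let L = Q(√213, ∛523). Since Q(√213) ⊂ L and [Q(√213):Q] = 2, the tower law gives 2 | [L:Q]. Likewise Q(∛523) ⊂ L with [Q(∛523):Q] = 3 (because 523 is not a perfect cube), so 3 | [L:Q]. As gcd(2,3) = 1, [L:Q] is divisible by 6. Conversely L is generated over Q by √213 and ∛523, so [L:Q] ≤ 2·3 = 6. Therefore [Q(√213, ∛523) : Q] = 6.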